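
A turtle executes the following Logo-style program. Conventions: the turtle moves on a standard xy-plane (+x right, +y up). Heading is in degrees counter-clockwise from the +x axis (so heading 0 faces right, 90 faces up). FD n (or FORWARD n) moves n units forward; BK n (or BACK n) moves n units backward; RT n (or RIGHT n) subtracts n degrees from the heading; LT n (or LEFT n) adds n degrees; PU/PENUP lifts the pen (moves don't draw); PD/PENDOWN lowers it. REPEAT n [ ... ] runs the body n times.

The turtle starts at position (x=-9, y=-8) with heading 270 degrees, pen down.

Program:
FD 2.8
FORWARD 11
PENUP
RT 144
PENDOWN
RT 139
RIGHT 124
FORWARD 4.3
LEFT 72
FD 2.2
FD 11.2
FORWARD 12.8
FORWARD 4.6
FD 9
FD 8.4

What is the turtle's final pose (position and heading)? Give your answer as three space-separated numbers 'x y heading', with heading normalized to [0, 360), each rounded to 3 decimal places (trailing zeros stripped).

Answer: 8.225 -68.417 295

Derivation:
Executing turtle program step by step:
Start: pos=(-9,-8), heading=270, pen down
FD 2.8: (-9,-8) -> (-9,-10.8) [heading=270, draw]
FD 11: (-9,-10.8) -> (-9,-21.8) [heading=270, draw]
PU: pen up
RT 144: heading 270 -> 126
PD: pen down
RT 139: heading 126 -> 347
RT 124: heading 347 -> 223
FD 4.3: (-9,-21.8) -> (-12.145,-24.733) [heading=223, draw]
LT 72: heading 223 -> 295
FD 2.2: (-12.145,-24.733) -> (-11.215,-26.726) [heading=295, draw]
FD 11.2: (-11.215,-26.726) -> (-6.482,-36.877) [heading=295, draw]
FD 12.8: (-6.482,-36.877) -> (-1.072,-48.478) [heading=295, draw]
FD 4.6: (-1.072,-48.478) -> (0.872,-52.647) [heading=295, draw]
FD 9: (0.872,-52.647) -> (4.675,-60.804) [heading=295, draw]
FD 8.4: (4.675,-60.804) -> (8.225,-68.417) [heading=295, draw]
Final: pos=(8.225,-68.417), heading=295, 9 segment(s) drawn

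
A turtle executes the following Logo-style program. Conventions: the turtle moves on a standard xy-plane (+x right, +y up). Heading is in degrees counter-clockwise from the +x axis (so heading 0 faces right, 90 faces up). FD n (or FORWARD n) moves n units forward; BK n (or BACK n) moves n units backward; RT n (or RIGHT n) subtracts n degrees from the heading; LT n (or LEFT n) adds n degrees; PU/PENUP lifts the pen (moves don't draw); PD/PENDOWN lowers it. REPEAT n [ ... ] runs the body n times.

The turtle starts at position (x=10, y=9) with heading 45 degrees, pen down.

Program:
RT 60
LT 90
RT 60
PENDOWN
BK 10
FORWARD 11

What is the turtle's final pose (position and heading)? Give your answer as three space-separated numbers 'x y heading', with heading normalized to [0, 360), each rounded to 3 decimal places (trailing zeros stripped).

Executing turtle program step by step:
Start: pos=(10,9), heading=45, pen down
RT 60: heading 45 -> 345
LT 90: heading 345 -> 75
RT 60: heading 75 -> 15
PD: pen down
BK 10: (10,9) -> (0.341,6.412) [heading=15, draw]
FD 11: (0.341,6.412) -> (10.966,9.259) [heading=15, draw]
Final: pos=(10.966,9.259), heading=15, 2 segment(s) drawn

Answer: 10.966 9.259 15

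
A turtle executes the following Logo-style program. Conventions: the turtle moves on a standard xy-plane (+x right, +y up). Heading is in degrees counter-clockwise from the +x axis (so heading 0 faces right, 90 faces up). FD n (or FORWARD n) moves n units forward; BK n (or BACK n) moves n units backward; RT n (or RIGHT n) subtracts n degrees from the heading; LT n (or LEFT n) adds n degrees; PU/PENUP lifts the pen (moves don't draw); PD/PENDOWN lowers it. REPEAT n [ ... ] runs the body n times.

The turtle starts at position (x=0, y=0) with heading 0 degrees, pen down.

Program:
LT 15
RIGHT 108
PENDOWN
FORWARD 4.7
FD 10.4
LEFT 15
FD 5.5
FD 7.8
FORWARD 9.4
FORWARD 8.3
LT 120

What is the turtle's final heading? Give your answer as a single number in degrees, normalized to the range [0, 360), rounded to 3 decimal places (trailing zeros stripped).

Executing turtle program step by step:
Start: pos=(0,0), heading=0, pen down
LT 15: heading 0 -> 15
RT 108: heading 15 -> 267
PD: pen down
FD 4.7: (0,0) -> (-0.246,-4.694) [heading=267, draw]
FD 10.4: (-0.246,-4.694) -> (-0.79,-15.079) [heading=267, draw]
LT 15: heading 267 -> 282
FD 5.5: (-0.79,-15.079) -> (0.353,-20.459) [heading=282, draw]
FD 7.8: (0.353,-20.459) -> (1.975,-28.089) [heading=282, draw]
FD 9.4: (1.975,-28.089) -> (3.929,-37.283) [heading=282, draw]
FD 8.3: (3.929,-37.283) -> (5.655,-45.402) [heading=282, draw]
LT 120: heading 282 -> 42
Final: pos=(5.655,-45.402), heading=42, 6 segment(s) drawn

Answer: 42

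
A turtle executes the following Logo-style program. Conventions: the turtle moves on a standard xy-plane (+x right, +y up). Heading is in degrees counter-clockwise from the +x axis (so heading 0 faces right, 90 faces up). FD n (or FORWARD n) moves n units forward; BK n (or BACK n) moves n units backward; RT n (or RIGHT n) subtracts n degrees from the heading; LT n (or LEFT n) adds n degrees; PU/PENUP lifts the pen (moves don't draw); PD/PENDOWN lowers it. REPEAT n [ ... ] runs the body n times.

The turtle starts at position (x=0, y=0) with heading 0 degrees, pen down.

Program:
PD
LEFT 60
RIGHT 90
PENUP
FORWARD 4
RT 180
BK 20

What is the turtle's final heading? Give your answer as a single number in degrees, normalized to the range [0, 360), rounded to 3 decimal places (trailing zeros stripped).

Executing turtle program step by step:
Start: pos=(0,0), heading=0, pen down
PD: pen down
LT 60: heading 0 -> 60
RT 90: heading 60 -> 330
PU: pen up
FD 4: (0,0) -> (3.464,-2) [heading=330, move]
RT 180: heading 330 -> 150
BK 20: (3.464,-2) -> (20.785,-12) [heading=150, move]
Final: pos=(20.785,-12), heading=150, 0 segment(s) drawn

Answer: 150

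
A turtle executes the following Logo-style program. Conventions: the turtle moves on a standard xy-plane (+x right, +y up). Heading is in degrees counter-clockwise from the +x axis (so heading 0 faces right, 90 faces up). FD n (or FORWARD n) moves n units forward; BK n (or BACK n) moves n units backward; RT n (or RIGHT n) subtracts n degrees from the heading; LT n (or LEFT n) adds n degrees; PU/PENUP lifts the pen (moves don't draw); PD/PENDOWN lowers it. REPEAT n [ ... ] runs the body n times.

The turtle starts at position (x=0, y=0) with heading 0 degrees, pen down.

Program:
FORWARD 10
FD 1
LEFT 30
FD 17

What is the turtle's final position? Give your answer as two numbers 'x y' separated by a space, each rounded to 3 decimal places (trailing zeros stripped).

Answer: 25.722 8.5

Derivation:
Executing turtle program step by step:
Start: pos=(0,0), heading=0, pen down
FD 10: (0,0) -> (10,0) [heading=0, draw]
FD 1: (10,0) -> (11,0) [heading=0, draw]
LT 30: heading 0 -> 30
FD 17: (11,0) -> (25.722,8.5) [heading=30, draw]
Final: pos=(25.722,8.5), heading=30, 3 segment(s) drawn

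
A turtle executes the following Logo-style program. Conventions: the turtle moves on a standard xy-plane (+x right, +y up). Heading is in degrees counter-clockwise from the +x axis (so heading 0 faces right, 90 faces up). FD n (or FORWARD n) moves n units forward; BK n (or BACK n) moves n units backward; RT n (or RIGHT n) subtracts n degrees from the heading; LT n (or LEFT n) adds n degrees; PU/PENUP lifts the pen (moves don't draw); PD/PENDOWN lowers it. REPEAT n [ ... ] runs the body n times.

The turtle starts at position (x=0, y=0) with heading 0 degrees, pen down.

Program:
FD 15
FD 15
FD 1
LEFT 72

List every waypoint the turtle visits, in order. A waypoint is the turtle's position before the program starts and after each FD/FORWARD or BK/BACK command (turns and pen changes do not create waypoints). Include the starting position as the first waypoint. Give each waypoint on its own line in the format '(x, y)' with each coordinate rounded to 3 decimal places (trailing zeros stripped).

Executing turtle program step by step:
Start: pos=(0,0), heading=0, pen down
FD 15: (0,0) -> (15,0) [heading=0, draw]
FD 15: (15,0) -> (30,0) [heading=0, draw]
FD 1: (30,0) -> (31,0) [heading=0, draw]
LT 72: heading 0 -> 72
Final: pos=(31,0), heading=72, 3 segment(s) drawn
Waypoints (4 total):
(0, 0)
(15, 0)
(30, 0)
(31, 0)

Answer: (0, 0)
(15, 0)
(30, 0)
(31, 0)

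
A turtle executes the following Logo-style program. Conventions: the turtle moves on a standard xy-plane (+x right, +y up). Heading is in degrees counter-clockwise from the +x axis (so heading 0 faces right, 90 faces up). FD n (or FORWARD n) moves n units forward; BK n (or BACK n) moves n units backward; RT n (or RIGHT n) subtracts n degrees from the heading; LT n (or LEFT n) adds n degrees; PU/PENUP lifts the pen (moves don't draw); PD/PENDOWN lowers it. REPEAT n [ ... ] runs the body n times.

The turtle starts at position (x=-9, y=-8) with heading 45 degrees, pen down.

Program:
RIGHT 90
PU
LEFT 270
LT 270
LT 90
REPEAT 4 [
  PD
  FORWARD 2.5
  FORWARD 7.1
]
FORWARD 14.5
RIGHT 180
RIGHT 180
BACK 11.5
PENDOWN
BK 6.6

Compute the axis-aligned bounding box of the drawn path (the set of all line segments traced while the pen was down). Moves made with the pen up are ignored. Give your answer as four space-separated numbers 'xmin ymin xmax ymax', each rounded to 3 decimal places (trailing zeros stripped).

Answer: -46.406 -45.406 -9 -8

Derivation:
Executing turtle program step by step:
Start: pos=(-9,-8), heading=45, pen down
RT 90: heading 45 -> 315
PU: pen up
LT 270: heading 315 -> 225
LT 270: heading 225 -> 135
LT 90: heading 135 -> 225
REPEAT 4 [
  -- iteration 1/4 --
  PD: pen down
  FD 2.5: (-9,-8) -> (-10.768,-9.768) [heading=225, draw]
  FD 7.1: (-10.768,-9.768) -> (-15.788,-14.788) [heading=225, draw]
  -- iteration 2/4 --
  PD: pen down
  FD 2.5: (-15.788,-14.788) -> (-17.556,-16.556) [heading=225, draw]
  FD 7.1: (-17.556,-16.556) -> (-22.576,-21.576) [heading=225, draw]
  -- iteration 3/4 --
  PD: pen down
  FD 2.5: (-22.576,-21.576) -> (-24.344,-23.344) [heading=225, draw]
  FD 7.1: (-24.344,-23.344) -> (-29.365,-28.365) [heading=225, draw]
  -- iteration 4/4 --
  PD: pen down
  FD 2.5: (-29.365,-28.365) -> (-31.132,-30.132) [heading=225, draw]
  FD 7.1: (-31.132,-30.132) -> (-36.153,-35.153) [heading=225, draw]
]
FD 14.5: (-36.153,-35.153) -> (-46.406,-45.406) [heading=225, draw]
RT 180: heading 225 -> 45
RT 180: heading 45 -> 225
BK 11.5: (-46.406,-45.406) -> (-38.274,-37.274) [heading=225, draw]
PD: pen down
BK 6.6: (-38.274,-37.274) -> (-33.607,-32.607) [heading=225, draw]
Final: pos=(-33.607,-32.607), heading=225, 11 segment(s) drawn

Segment endpoints: x in {-46.406, -38.274, -36.153, -33.607, -31.132, -29.365, -24.344, -22.576, -17.556, -15.788, -10.768, -9}, y in {-45.406, -37.274, -35.153, -32.607, -30.132, -28.365, -23.344, -21.576, -16.556, -14.788, -9.768, -8}
xmin=-46.406, ymin=-45.406, xmax=-9, ymax=-8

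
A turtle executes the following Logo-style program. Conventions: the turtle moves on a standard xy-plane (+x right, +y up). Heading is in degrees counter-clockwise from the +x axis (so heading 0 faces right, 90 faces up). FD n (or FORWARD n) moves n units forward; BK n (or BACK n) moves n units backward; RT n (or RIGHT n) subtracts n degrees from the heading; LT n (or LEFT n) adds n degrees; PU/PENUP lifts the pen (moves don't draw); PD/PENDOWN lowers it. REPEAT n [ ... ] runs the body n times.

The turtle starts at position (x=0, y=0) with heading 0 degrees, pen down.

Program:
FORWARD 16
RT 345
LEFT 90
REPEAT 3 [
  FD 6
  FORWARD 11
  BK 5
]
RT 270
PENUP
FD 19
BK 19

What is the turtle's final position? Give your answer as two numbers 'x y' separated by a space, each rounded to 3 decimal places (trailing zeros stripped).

Executing turtle program step by step:
Start: pos=(0,0), heading=0, pen down
FD 16: (0,0) -> (16,0) [heading=0, draw]
RT 345: heading 0 -> 15
LT 90: heading 15 -> 105
REPEAT 3 [
  -- iteration 1/3 --
  FD 6: (16,0) -> (14.447,5.796) [heading=105, draw]
  FD 11: (14.447,5.796) -> (11.6,16.421) [heading=105, draw]
  BK 5: (11.6,16.421) -> (12.894,11.591) [heading=105, draw]
  -- iteration 2/3 --
  FD 6: (12.894,11.591) -> (11.341,17.387) [heading=105, draw]
  FD 11: (11.341,17.387) -> (8.494,28.012) [heading=105, draw]
  BK 5: (8.494,28.012) -> (9.788,23.182) [heading=105, draw]
  -- iteration 3/3 --
  FD 6: (9.788,23.182) -> (8.235,28.978) [heading=105, draw]
  FD 11: (8.235,28.978) -> (5.388,39.603) [heading=105, draw]
  BK 5: (5.388,39.603) -> (6.683,34.773) [heading=105, draw]
]
RT 270: heading 105 -> 195
PU: pen up
FD 19: (6.683,34.773) -> (-11.67,29.856) [heading=195, move]
BK 19: (-11.67,29.856) -> (6.683,34.773) [heading=195, move]
Final: pos=(6.683,34.773), heading=195, 10 segment(s) drawn

Answer: 6.683 34.773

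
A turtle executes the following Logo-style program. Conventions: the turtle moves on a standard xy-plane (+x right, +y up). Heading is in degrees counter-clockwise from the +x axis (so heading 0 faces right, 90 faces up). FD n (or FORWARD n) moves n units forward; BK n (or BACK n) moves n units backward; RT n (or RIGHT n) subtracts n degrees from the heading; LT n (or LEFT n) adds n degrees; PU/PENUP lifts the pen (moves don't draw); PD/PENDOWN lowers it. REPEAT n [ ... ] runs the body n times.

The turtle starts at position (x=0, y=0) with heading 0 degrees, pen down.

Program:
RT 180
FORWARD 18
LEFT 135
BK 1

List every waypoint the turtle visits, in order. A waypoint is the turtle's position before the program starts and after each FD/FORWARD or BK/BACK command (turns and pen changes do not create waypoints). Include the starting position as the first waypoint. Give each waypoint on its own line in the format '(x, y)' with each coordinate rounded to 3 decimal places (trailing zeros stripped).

Executing turtle program step by step:
Start: pos=(0,0), heading=0, pen down
RT 180: heading 0 -> 180
FD 18: (0,0) -> (-18,0) [heading=180, draw]
LT 135: heading 180 -> 315
BK 1: (-18,0) -> (-18.707,0.707) [heading=315, draw]
Final: pos=(-18.707,0.707), heading=315, 2 segment(s) drawn
Waypoints (3 total):
(0, 0)
(-18, 0)
(-18.707, 0.707)

Answer: (0, 0)
(-18, 0)
(-18.707, 0.707)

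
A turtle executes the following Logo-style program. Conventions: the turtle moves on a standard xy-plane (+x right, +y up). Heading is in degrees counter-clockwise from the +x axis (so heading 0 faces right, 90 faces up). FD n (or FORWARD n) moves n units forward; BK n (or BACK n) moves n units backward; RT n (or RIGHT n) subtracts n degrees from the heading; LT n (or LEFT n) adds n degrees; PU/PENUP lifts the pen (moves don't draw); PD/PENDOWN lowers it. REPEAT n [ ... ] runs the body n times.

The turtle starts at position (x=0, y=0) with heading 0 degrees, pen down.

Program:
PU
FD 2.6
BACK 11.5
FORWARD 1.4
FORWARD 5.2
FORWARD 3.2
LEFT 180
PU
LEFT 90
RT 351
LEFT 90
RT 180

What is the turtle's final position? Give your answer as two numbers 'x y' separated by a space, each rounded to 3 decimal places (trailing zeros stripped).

Answer: 0.9 0

Derivation:
Executing turtle program step by step:
Start: pos=(0,0), heading=0, pen down
PU: pen up
FD 2.6: (0,0) -> (2.6,0) [heading=0, move]
BK 11.5: (2.6,0) -> (-8.9,0) [heading=0, move]
FD 1.4: (-8.9,0) -> (-7.5,0) [heading=0, move]
FD 5.2: (-7.5,0) -> (-2.3,0) [heading=0, move]
FD 3.2: (-2.3,0) -> (0.9,0) [heading=0, move]
LT 180: heading 0 -> 180
PU: pen up
LT 90: heading 180 -> 270
RT 351: heading 270 -> 279
LT 90: heading 279 -> 9
RT 180: heading 9 -> 189
Final: pos=(0.9,0), heading=189, 0 segment(s) drawn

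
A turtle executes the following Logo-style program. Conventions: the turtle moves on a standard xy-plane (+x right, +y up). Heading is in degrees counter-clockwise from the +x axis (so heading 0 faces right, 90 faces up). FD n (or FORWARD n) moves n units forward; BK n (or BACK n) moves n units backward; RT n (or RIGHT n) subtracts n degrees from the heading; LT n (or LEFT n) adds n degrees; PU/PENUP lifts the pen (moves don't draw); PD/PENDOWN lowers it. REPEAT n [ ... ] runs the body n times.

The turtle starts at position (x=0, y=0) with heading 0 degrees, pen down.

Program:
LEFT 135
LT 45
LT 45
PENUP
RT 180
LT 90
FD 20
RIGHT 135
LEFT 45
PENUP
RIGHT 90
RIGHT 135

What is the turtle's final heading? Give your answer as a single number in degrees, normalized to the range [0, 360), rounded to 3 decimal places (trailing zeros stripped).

Executing turtle program step by step:
Start: pos=(0,0), heading=0, pen down
LT 135: heading 0 -> 135
LT 45: heading 135 -> 180
LT 45: heading 180 -> 225
PU: pen up
RT 180: heading 225 -> 45
LT 90: heading 45 -> 135
FD 20: (0,0) -> (-14.142,14.142) [heading=135, move]
RT 135: heading 135 -> 0
LT 45: heading 0 -> 45
PU: pen up
RT 90: heading 45 -> 315
RT 135: heading 315 -> 180
Final: pos=(-14.142,14.142), heading=180, 0 segment(s) drawn

Answer: 180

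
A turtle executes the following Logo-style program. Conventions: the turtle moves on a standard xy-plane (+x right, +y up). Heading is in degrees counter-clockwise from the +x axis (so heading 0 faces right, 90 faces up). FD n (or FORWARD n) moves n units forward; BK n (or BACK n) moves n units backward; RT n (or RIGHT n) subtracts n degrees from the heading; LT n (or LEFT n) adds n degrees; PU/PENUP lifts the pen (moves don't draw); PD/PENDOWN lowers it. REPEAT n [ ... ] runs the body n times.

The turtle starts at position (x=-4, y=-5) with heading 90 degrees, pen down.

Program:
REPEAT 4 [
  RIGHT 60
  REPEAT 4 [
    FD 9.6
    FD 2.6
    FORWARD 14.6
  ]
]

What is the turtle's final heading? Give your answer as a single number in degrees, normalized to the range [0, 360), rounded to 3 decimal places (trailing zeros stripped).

Executing turtle program step by step:
Start: pos=(-4,-5), heading=90, pen down
REPEAT 4 [
  -- iteration 1/4 --
  RT 60: heading 90 -> 30
  REPEAT 4 [
    -- iteration 1/4 --
    FD 9.6: (-4,-5) -> (4.314,-0.2) [heading=30, draw]
    FD 2.6: (4.314,-0.2) -> (6.566,1.1) [heading=30, draw]
    FD 14.6: (6.566,1.1) -> (19.209,8.4) [heading=30, draw]
    -- iteration 2/4 --
    FD 9.6: (19.209,8.4) -> (27.523,13.2) [heading=30, draw]
    FD 2.6: (27.523,13.2) -> (29.775,14.5) [heading=30, draw]
    FD 14.6: (29.775,14.5) -> (42.419,21.8) [heading=30, draw]
    -- iteration 3/4 --
    FD 9.6: (42.419,21.8) -> (50.733,26.6) [heading=30, draw]
    FD 2.6: (50.733,26.6) -> (52.984,27.9) [heading=30, draw]
    FD 14.6: (52.984,27.9) -> (65.628,35.2) [heading=30, draw]
    -- iteration 4/4 --
    FD 9.6: (65.628,35.2) -> (73.942,40) [heading=30, draw]
    FD 2.6: (73.942,40) -> (76.194,41.3) [heading=30, draw]
    FD 14.6: (76.194,41.3) -> (88.838,48.6) [heading=30, draw]
  ]
  -- iteration 2/4 --
  RT 60: heading 30 -> 330
  REPEAT 4 [
    -- iteration 1/4 --
    FD 9.6: (88.838,48.6) -> (97.152,43.8) [heading=330, draw]
    FD 2.6: (97.152,43.8) -> (99.403,42.5) [heading=330, draw]
    FD 14.6: (99.403,42.5) -> (112.047,35.2) [heading=330, draw]
    -- iteration 2/4 --
    FD 9.6: (112.047,35.2) -> (120.361,30.4) [heading=330, draw]
    FD 2.6: (120.361,30.4) -> (122.613,29.1) [heading=330, draw]
    FD 14.6: (122.613,29.1) -> (135.257,21.8) [heading=330, draw]
    -- iteration 3/4 --
    FD 9.6: (135.257,21.8) -> (143.571,17) [heading=330, draw]
    FD 2.6: (143.571,17) -> (145.822,15.7) [heading=330, draw]
    FD 14.6: (145.822,15.7) -> (158.466,8.4) [heading=330, draw]
    -- iteration 4/4 --
    FD 9.6: (158.466,8.4) -> (166.78,3.6) [heading=330, draw]
    FD 2.6: (166.78,3.6) -> (169.032,2.3) [heading=330, draw]
    FD 14.6: (169.032,2.3) -> (181.676,-5) [heading=330, draw]
  ]
  -- iteration 3/4 --
  RT 60: heading 330 -> 270
  REPEAT 4 [
    -- iteration 1/4 --
    FD 9.6: (181.676,-5) -> (181.676,-14.6) [heading=270, draw]
    FD 2.6: (181.676,-14.6) -> (181.676,-17.2) [heading=270, draw]
    FD 14.6: (181.676,-17.2) -> (181.676,-31.8) [heading=270, draw]
    -- iteration 2/4 --
    FD 9.6: (181.676,-31.8) -> (181.676,-41.4) [heading=270, draw]
    FD 2.6: (181.676,-41.4) -> (181.676,-44) [heading=270, draw]
    FD 14.6: (181.676,-44) -> (181.676,-58.6) [heading=270, draw]
    -- iteration 3/4 --
    FD 9.6: (181.676,-58.6) -> (181.676,-68.2) [heading=270, draw]
    FD 2.6: (181.676,-68.2) -> (181.676,-70.8) [heading=270, draw]
    FD 14.6: (181.676,-70.8) -> (181.676,-85.4) [heading=270, draw]
    -- iteration 4/4 --
    FD 9.6: (181.676,-85.4) -> (181.676,-95) [heading=270, draw]
    FD 2.6: (181.676,-95) -> (181.676,-97.6) [heading=270, draw]
    FD 14.6: (181.676,-97.6) -> (181.676,-112.2) [heading=270, draw]
  ]
  -- iteration 4/4 --
  RT 60: heading 270 -> 210
  REPEAT 4 [
    -- iteration 1/4 --
    FD 9.6: (181.676,-112.2) -> (173.362,-117) [heading=210, draw]
    FD 2.6: (173.362,-117) -> (171.11,-118.3) [heading=210, draw]
    FD 14.6: (171.11,-118.3) -> (158.466,-125.6) [heading=210, draw]
    -- iteration 2/4 --
    FD 9.6: (158.466,-125.6) -> (150.153,-130.4) [heading=210, draw]
    FD 2.6: (150.153,-130.4) -> (147.901,-131.7) [heading=210, draw]
    FD 14.6: (147.901,-131.7) -> (135.257,-139) [heading=210, draw]
    -- iteration 3/4 --
    FD 9.6: (135.257,-139) -> (126.943,-143.8) [heading=210, draw]
    FD 2.6: (126.943,-143.8) -> (124.691,-145.1) [heading=210, draw]
    FD 14.6: (124.691,-145.1) -> (112.047,-152.4) [heading=210, draw]
    -- iteration 4/4 --
    FD 9.6: (112.047,-152.4) -> (103.734,-157.2) [heading=210, draw]
    FD 2.6: (103.734,-157.2) -> (101.482,-158.5) [heading=210, draw]
    FD 14.6: (101.482,-158.5) -> (88.838,-165.8) [heading=210, draw]
  ]
]
Final: pos=(88.838,-165.8), heading=210, 48 segment(s) drawn

Answer: 210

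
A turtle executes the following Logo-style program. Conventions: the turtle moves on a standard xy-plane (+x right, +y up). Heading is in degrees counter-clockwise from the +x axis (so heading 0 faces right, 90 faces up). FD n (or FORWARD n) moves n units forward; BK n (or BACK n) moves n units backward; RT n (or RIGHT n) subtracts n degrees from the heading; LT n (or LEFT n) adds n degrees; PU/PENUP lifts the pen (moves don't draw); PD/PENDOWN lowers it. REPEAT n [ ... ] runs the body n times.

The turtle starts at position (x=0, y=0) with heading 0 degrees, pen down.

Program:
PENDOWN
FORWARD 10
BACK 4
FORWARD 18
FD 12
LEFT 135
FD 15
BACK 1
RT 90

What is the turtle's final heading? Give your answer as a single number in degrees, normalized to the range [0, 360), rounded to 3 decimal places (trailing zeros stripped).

Answer: 45

Derivation:
Executing turtle program step by step:
Start: pos=(0,0), heading=0, pen down
PD: pen down
FD 10: (0,0) -> (10,0) [heading=0, draw]
BK 4: (10,0) -> (6,0) [heading=0, draw]
FD 18: (6,0) -> (24,0) [heading=0, draw]
FD 12: (24,0) -> (36,0) [heading=0, draw]
LT 135: heading 0 -> 135
FD 15: (36,0) -> (25.393,10.607) [heading=135, draw]
BK 1: (25.393,10.607) -> (26.101,9.899) [heading=135, draw]
RT 90: heading 135 -> 45
Final: pos=(26.101,9.899), heading=45, 6 segment(s) drawn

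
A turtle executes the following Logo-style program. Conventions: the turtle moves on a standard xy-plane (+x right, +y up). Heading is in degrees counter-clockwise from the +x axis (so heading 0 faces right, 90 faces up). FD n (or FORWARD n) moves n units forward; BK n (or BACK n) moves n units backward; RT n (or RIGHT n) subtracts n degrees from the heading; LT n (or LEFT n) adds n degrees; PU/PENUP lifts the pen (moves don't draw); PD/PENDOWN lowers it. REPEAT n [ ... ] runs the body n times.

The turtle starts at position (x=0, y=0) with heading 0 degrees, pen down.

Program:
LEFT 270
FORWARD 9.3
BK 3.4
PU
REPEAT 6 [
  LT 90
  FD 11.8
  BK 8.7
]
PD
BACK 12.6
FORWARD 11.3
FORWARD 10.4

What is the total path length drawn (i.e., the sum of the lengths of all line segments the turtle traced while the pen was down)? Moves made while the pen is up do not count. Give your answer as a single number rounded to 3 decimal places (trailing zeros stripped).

Answer: 47

Derivation:
Executing turtle program step by step:
Start: pos=(0,0), heading=0, pen down
LT 270: heading 0 -> 270
FD 9.3: (0,0) -> (0,-9.3) [heading=270, draw]
BK 3.4: (0,-9.3) -> (0,-5.9) [heading=270, draw]
PU: pen up
REPEAT 6 [
  -- iteration 1/6 --
  LT 90: heading 270 -> 0
  FD 11.8: (0,-5.9) -> (11.8,-5.9) [heading=0, move]
  BK 8.7: (11.8,-5.9) -> (3.1,-5.9) [heading=0, move]
  -- iteration 2/6 --
  LT 90: heading 0 -> 90
  FD 11.8: (3.1,-5.9) -> (3.1,5.9) [heading=90, move]
  BK 8.7: (3.1,5.9) -> (3.1,-2.8) [heading=90, move]
  -- iteration 3/6 --
  LT 90: heading 90 -> 180
  FD 11.8: (3.1,-2.8) -> (-8.7,-2.8) [heading=180, move]
  BK 8.7: (-8.7,-2.8) -> (0,-2.8) [heading=180, move]
  -- iteration 4/6 --
  LT 90: heading 180 -> 270
  FD 11.8: (0,-2.8) -> (0,-14.6) [heading=270, move]
  BK 8.7: (0,-14.6) -> (0,-5.9) [heading=270, move]
  -- iteration 5/6 --
  LT 90: heading 270 -> 0
  FD 11.8: (0,-5.9) -> (11.8,-5.9) [heading=0, move]
  BK 8.7: (11.8,-5.9) -> (3.1,-5.9) [heading=0, move]
  -- iteration 6/6 --
  LT 90: heading 0 -> 90
  FD 11.8: (3.1,-5.9) -> (3.1,5.9) [heading=90, move]
  BK 8.7: (3.1,5.9) -> (3.1,-2.8) [heading=90, move]
]
PD: pen down
BK 12.6: (3.1,-2.8) -> (3.1,-15.4) [heading=90, draw]
FD 11.3: (3.1,-15.4) -> (3.1,-4.1) [heading=90, draw]
FD 10.4: (3.1,-4.1) -> (3.1,6.3) [heading=90, draw]
Final: pos=(3.1,6.3), heading=90, 5 segment(s) drawn

Segment lengths:
  seg 1: (0,0) -> (0,-9.3), length = 9.3
  seg 2: (0,-9.3) -> (0,-5.9), length = 3.4
  seg 3: (3.1,-2.8) -> (3.1,-15.4), length = 12.6
  seg 4: (3.1,-15.4) -> (3.1,-4.1), length = 11.3
  seg 5: (3.1,-4.1) -> (3.1,6.3), length = 10.4
Total = 47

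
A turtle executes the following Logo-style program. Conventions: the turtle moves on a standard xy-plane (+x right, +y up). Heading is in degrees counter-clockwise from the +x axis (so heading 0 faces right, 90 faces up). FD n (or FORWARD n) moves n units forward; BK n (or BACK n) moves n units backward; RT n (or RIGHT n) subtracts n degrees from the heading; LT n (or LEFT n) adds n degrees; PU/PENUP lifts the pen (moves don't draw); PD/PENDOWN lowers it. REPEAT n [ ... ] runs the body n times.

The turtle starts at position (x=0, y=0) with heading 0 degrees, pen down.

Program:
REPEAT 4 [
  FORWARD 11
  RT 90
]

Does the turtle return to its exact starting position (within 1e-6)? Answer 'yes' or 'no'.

Answer: yes

Derivation:
Executing turtle program step by step:
Start: pos=(0,0), heading=0, pen down
REPEAT 4 [
  -- iteration 1/4 --
  FD 11: (0,0) -> (11,0) [heading=0, draw]
  RT 90: heading 0 -> 270
  -- iteration 2/4 --
  FD 11: (11,0) -> (11,-11) [heading=270, draw]
  RT 90: heading 270 -> 180
  -- iteration 3/4 --
  FD 11: (11,-11) -> (0,-11) [heading=180, draw]
  RT 90: heading 180 -> 90
  -- iteration 4/4 --
  FD 11: (0,-11) -> (0,0) [heading=90, draw]
  RT 90: heading 90 -> 0
]
Final: pos=(0,0), heading=0, 4 segment(s) drawn

Start position: (0, 0)
Final position: (0, 0)
Distance = 0; < 1e-6 -> CLOSED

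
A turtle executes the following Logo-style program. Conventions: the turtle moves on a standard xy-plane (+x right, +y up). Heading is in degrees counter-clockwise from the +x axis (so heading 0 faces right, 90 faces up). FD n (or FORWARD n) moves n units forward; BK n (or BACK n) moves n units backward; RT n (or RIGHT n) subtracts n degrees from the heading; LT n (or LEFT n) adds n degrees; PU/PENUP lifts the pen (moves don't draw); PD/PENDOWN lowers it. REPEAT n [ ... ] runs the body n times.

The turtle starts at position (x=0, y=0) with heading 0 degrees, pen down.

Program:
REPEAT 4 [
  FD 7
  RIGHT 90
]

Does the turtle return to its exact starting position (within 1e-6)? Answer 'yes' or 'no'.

Answer: yes

Derivation:
Executing turtle program step by step:
Start: pos=(0,0), heading=0, pen down
REPEAT 4 [
  -- iteration 1/4 --
  FD 7: (0,0) -> (7,0) [heading=0, draw]
  RT 90: heading 0 -> 270
  -- iteration 2/4 --
  FD 7: (7,0) -> (7,-7) [heading=270, draw]
  RT 90: heading 270 -> 180
  -- iteration 3/4 --
  FD 7: (7,-7) -> (0,-7) [heading=180, draw]
  RT 90: heading 180 -> 90
  -- iteration 4/4 --
  FD 7: (0,-7) -> (0,0) [heading=90, draw]
  RT 90: heading 90 -> 0
]
Final: pos=(0,0), heading=0, 4 segment(s) drawn

Start position: (0, 0)
Final position: (0, 0)
Distance = 0; < 1e-6 -> CLOSED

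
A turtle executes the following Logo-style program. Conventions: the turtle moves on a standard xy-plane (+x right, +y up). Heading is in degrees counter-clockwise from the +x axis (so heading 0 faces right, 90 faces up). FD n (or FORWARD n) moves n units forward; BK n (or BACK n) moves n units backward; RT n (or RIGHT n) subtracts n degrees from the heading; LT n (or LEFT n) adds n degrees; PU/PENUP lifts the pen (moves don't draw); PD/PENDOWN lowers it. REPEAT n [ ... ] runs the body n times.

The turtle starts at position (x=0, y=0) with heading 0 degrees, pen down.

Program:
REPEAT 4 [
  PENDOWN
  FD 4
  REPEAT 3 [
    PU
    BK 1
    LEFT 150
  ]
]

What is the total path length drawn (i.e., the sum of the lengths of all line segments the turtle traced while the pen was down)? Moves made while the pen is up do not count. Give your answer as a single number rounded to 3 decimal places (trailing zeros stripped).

Answer: 16

Derivation:
Executing turtle program step by step:
Start: pos=(0,0), heading=0, pen down
REPEAT 4 [
  -- iteration 1/4 --
  PD: pen down
  FD 4: (0,0) -> (4,0) [heading=0, draw]
  REPEAT 3 [
    -- iteration 1/3 --
    PU: pen up
    BK 1: (4,0) -> (3,0) [heading=0, move]
    LT 150: heading 0 -> 150
    -- iteration 2/3 --
    PU: pen up
    BK 1: (3,0) -> (3.866,-0.5) [heading=150, move]
    LT 150: heading 150 -> 300
    -- iteration 3/3 --
    PU: pen up
    BK 1: (3.866,-0.5) -> (3.366,0.366) [heading=300, move]
    LT 150: heading 300 -> 90
  ]
  -- iteration 2/4 --
  PD: pen down
  FD 4: (3.366,0.366) -> (3.366,4.366) [heading=90, draw]
  REPEAT 3 [
    -- iteration 1/3 --
    PU: pen up
    BK 1: (3.366,4.366) -> (3.366,3.366) [heading=90, move]
    LT 150: heading 90 -> 240
    -- iteration 2/3 --
    PU: pen up
    BK 1: (3.366,3.366) -> (3.866,4.232) [heading=240, move]
    LT 150: heading 240 -> 30
    -- iteration 3/3 --
    PU: pen up
    BK 1: (3.866,4.232) -> (3,3.732) [heading=30, move]
    LT 150: heading 30 -> 180
  ]
  -- iteration 3/4 --
  PD: pen down
  FD 4: (3,3.732) -> (-1,3.732) [heading=180, draw]
  REPEAT 3 [
    -- iteration 1/3 --
    PU: pen up
    BK 1: (-1,3.732) -> (0,3.732) [heading=180, move]
    LT 150: heading 180 -> 330
    -- iteration 2/3 --
    PU: pen up
    BK 1: (0,3.732) -> (-0.866,4.232) [heading=330, move]
    LT 150: heading 330 -> 120
    -- iteration 3/3 --
    PU: pen up
    BK 1: (-0.866,4.232) -> (-0.366,3.366) [heading=120, move]
    LT 150: heading 120 -> 270
  ]
  -- iteration 4/4 --
  PD: pen down
  FD 4: (-0.366,3.366) -> (-0.366,-0.634) [heading=270, draw]
  REPEAT 3 [
    -- iteration 1/3 --
    PU: pen up
    BK 1: (-0.366,-0.634) -> (-0.366,0.366) [heading=270, move]
    LT 150: heading 270 -> 60
    -- iteration 2/3 --
    PU: pen up
    BK 1: (-0.366,0.366) -> (-0.866,-0.5) [heading=60, move]
    LT 150: heading 60 -> 210
    -- iteration 3/3 --
    PU: pen up
    BK 1: (-0.866,-0.5) -> (0,0) [heading=210, move]
    LT 150: heading 210 -> 0
  ]
]
Final: pos=(0,0), heading=0, 4 segment(s) drawn

Segment lengths:
  seg 1: (0,0) -> (4,0), length = 4
  seg 2: (3.366,0.366) -> (3.366,4.366), length = 4
  seg 3: (3,3.732) -> (-1,3.732), length = 4
  seg 4: (-0.366,3.366) -> (-0.366,-0.634), length = 4
Total = 16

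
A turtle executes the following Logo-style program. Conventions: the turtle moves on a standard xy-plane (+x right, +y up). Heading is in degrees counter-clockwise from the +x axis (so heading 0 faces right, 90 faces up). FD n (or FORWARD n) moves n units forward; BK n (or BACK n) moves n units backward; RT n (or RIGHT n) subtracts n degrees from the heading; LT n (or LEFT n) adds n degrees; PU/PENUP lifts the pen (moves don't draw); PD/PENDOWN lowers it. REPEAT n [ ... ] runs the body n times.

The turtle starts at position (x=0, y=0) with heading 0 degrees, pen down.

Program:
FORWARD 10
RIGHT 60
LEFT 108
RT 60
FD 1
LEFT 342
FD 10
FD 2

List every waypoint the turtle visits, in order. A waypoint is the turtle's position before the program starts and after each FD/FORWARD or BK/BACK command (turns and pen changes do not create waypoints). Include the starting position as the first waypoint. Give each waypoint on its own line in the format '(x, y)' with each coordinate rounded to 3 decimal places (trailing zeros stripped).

Executing turtle program step by step:
Start: pos=(0,0), heading=0, pen down
FD 10: (0,0) -> (10,0) [heading=0, draw]
RT 60: heading 0 -> 300
LT 108: heading 300 -> 48
RT 60: heading 48 -> 348
FD 1: (10,0) -> (10.978,-0.208) [heading=348, draw]
LT 342: heading 348 -> 330
FD 10: (10.978,-0.208) -> (19.638,-5.208) [heading=330, draw]
FD 2: (19.638,-5.208) -> (21.37,-6.208) [heading=330, draw]
Final: pos=(21.37,-6.208), heading=330, 4 segment(s) drawn
Waypoints (5 total):
(0, 0)
(10, 0)
(10.978, -0.208)
(19.638, -5.208)
(21.37, -6.208)

Answer: (0, 0)
(10, 0)
(10.978, -0.208)
(19.638, -5.208)
(21.37, -6.208)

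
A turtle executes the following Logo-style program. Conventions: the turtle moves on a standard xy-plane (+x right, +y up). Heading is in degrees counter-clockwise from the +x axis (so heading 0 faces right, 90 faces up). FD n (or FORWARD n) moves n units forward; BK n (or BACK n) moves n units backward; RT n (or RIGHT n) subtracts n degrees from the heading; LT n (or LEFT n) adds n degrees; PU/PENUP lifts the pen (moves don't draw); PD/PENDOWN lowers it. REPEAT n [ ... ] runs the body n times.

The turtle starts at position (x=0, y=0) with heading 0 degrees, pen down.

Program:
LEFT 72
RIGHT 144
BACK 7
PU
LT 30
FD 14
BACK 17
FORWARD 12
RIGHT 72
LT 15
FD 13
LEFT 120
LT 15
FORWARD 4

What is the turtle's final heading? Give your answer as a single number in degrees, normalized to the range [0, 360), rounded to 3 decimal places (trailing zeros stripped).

Answer: 36

Derivation:
Executing turtle program step by step:
Start: pos=(0,0), heading=0, pen down
LT 72: heading 0 -> 72
RT 144: heading 72 -> 288
BK 7: (0,0) -> (-2.163,6.657) [heading=288, draw]
PU: pen up
LT 30: heading 288 -> 318
FD 14: (-2.163,6.657) -> (8.241,-2.71) [heading=318, move]
BK 17: (8.241,-2.71) -> (-4.393,8.665) [heading=318, move]
FD 12: (-4.393,8.665) -> (4.525,0.635) [heading=318, move]
RT 72: heading 318 -> 246
LT 15: heading 246 -> 261
FD 13: (4.525,0.635) -> (2.492,-12.205) [heading=261, move]
LT 120: heading 261 -> 21
LT 15: heading 21 -> 36
FD 4: (2.492,-12.205) -> (5.728,-9.854) [heading=36, move]
Final: pos=(5.728,-9.854), heading=36, 1 segment(s) drawn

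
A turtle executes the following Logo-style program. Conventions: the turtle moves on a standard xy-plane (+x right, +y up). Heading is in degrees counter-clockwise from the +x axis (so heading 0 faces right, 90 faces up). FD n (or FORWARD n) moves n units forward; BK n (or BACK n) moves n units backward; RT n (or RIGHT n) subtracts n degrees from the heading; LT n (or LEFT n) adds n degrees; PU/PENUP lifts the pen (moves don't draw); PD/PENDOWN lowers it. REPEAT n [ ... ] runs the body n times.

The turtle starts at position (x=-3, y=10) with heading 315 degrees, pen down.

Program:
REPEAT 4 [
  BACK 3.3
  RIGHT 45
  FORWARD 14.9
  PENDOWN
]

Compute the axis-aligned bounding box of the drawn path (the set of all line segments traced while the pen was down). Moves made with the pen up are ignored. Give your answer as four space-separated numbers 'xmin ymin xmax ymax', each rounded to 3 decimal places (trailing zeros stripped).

Answer: -35.672 -9.802 -3 12.333

Derivation:
Executing turtle program step by step:
Start: pos=(-3,10), heading=315, pen down
REPEAT 4 [
  -- iteration 1/4 --
  BK 3.3: (-3,10) -> (-5.333,12.333) [heading=315, draw]
  RT 45: heading 315 -> 270
  FD 14.9: (-5.333,12.333) -> (-5.333,-2.567) [heading=270, draw]
  PD: pen down
  -- iteration 2/4 --
  BK 3.3: (-5.333,-2.567) -> (-5.333,0.733) [heading=270, draw]
  RT 45: heading 270 -> 225
  FD 14.9: (-5.333,0.733) -> (-15.869,-9.802) [heading=225, draw]
  PD: pen down
  -- iteration 3/4 --
  BK 3.3: (-15.869,-9.802) -> (-13.536,-7.469) [heading=225, draw]
  RT 45: heading 225 -> 180
  FD 14.9: (-13.536,-7.469) -> (-28.436,-7.469) [heading=180, draw]
  PD: pen down
  -- iteration 4/4 --
  BK 3.3: (-28.436,-7.469) -> (-25.136,-7.469) [heading=180, draw]
  RT 45: heading 180 -> 135
  FD 14.9: (-25.136,-7.469) -> (-35.672,3.067) [heading=135, draw]
  PD: pen down
]
Final: pos=(-35.672,3.067), heading=135, 8 segment(s) drawn

Segment endpoints: x in {-35.672, -28.436, -25.136, -15.869, -13.536, -5.333, -5.333, -5.333, -3}, y in {-9.802, -7.469, -7.469, -2.567, 0.733, 3.067, 10, 12.333}
xmin=-35.672, ymin=-9.802, xmax=-3, ymax=12.333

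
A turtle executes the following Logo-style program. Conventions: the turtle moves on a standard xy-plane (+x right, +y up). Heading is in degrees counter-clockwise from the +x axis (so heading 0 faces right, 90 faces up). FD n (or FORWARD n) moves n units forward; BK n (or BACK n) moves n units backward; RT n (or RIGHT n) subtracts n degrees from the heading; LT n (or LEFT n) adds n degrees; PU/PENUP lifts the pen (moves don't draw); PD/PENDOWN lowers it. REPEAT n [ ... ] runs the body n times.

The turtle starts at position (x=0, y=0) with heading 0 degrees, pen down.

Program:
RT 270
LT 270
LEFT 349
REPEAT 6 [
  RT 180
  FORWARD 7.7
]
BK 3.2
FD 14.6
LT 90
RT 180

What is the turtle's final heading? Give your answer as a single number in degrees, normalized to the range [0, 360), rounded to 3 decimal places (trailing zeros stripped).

Executing turtle program step by step:
Start: pos=(0,0), heading=0, pen down
RT 270: heading 0 -> 90
LT 270: heading 90 -> 0
LT 349: heading 0 -> 349
REPEAT 6 [
  -- iteration 1/6 --
  RT 180: heading 349 -> 169
  FD 7.7: (0,0) -> (-7.559,1.469) [heading=169, draw]
  -- iteration 2/6 --
  RT 180: heading 169 -> 349
  FD 7.7: (-7.559,1.469) -> (0,0) [heading=349, draw]
  -- iteration 3/6 --
  RT 180: heading 349 -> 169
  FD 7.7: (0,0) -> (-7.559,1.469) [heading=169, draw]
  -- iteration 4/6 --
  RT 180: heading 169 -> 349
  FD 7.7: (-7.559,1.469) -> (0,0) [heading=349, draw]
  -- iteration 5/6 --
  RT 180: heading 349 -> 169
  FD 7.7: (0,0) -> (-7.559,1.469) [heading=169, draw]
  -- iteration 6/6 --
  RT 180: heading 169 -> 349
  FD 7.7: (-7.559,1.469) -> (0,0) [heading=349, draw]
]
BK 3.2: (0,0) -> (-3.141,0.611) [heading=349, draw]
FD 14.6: (-3.141,0.611) -> (11.191,-2.175) [heading=349, draw]
LT 90: heading 349 -> 79
RT 180: heading 79 -> 259
Final: pos=(11.191,-2.175), heading=259, 8 segment(s) drawn

Answer: 259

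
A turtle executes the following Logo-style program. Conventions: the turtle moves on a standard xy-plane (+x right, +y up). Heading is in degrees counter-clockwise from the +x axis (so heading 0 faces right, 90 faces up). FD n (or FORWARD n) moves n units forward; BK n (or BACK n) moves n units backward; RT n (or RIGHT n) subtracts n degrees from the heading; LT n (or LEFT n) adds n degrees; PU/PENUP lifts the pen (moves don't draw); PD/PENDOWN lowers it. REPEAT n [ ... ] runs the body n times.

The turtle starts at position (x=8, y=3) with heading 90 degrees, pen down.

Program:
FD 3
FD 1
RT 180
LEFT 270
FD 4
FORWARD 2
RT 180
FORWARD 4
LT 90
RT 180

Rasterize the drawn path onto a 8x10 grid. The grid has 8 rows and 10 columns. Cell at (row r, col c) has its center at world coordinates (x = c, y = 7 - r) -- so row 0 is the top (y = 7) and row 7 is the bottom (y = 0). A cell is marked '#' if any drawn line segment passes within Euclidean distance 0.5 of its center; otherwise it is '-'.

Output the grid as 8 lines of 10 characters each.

Answer: --#######-
--------#-
--------#-
--------#-
--------#-
----------
----------
----------

Derivation:
Segment 0: (8,3) -> (8,6)
Segment 1: (8,6) -> (8,7)
Segment 2: (8,7) -> (4,7)
Segment 3: (4,7) -> (2,7)
Segment 4: (2,7) -> (6,7)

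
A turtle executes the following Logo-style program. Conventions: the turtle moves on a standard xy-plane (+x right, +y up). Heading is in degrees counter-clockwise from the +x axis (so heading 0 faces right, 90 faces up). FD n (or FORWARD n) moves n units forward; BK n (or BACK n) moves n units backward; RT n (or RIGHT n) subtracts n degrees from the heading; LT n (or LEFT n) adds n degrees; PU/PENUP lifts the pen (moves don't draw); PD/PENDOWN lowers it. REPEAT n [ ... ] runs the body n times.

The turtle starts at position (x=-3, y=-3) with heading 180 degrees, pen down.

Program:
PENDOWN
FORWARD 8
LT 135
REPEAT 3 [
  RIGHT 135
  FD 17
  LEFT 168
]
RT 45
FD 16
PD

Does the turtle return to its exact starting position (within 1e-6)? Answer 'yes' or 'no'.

Executing turtle program step by step:
Start: pos=(-3,-3), heading=180, pen down
PD: pen down
FD 8: (-3,-3) -> (-11,-3) [heading=180, draw]
LT 135: heading 180 -> 315
REPEAT 3 [
  -- iteration 1/3 --
  RT 135: heading 315 -> 180
  FD 17: (-11,-3) -> (-28,-3) [heading=180, draw]
  LT 168: heading 180 -> 348
  -- iteration 2/3 --
  RT 135: heading 348 -> 213
  FD 17: (-28,-3) -> (-42.257,-12.259) [heading=213, draw]
  LT 168: heading 213 -> 21
  -- iteration 3/3 --
  RT 135: heading 21 -> 246
  FD 17: (-42.257,-12.259) -> (-49.172,-27.789) [heading=246, draw]
  LT 168: heading 246 -> 54
]
RT 45: heading 54 -> 9
FD 16: (-49.172,-27.789) -> (-33.369,-25.286) [heading=9, draw]
PD: pen down
Final: pos=(-33.369,-25.286), heading=9, 5 segment(s) drawn

Start position: (-3, -3)
Final position: (-33.369, -25.286)
Distance = 37.669; >= 1e-6 -> NOT closed

Answer: no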